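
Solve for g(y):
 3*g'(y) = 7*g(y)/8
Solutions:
 g(y) = C1*exp(7*y/24)


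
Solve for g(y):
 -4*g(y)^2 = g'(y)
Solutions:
 g(y) = 1/(C1 + 4*y)


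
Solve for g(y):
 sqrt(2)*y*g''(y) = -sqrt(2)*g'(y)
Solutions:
 g(y) = C1 + C2*log(y)


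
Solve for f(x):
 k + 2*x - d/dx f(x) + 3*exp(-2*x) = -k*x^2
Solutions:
 f(x) = C1 + k*x^3/3 + k*x + x^2 - 3*exp(-2*x)/2


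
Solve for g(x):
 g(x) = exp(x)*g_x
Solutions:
 g(x) = C1*exp(-exp(-x))


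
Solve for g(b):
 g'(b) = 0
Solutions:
 g(b) = C1


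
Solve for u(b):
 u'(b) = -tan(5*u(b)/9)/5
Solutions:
 u(b) = -9*asin(C1*exp(-b/9))/5 + 9*pi/5
 u(b) = 9*asin(C1*exp(-b/9))/5


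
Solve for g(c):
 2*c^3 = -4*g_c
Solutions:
 g(c) = C1 - c^4/8


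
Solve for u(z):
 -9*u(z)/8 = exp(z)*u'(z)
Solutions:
 u(z) = C1*exp(9*exp(-z)/8)


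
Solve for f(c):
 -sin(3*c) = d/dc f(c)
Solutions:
 f(c) = C1 + cos(3*c)/3


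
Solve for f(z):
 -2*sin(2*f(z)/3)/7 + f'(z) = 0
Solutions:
 -2*z/7 + 3*log(cos(2*f(z)/3) - 1)/4 - 3*log(cos(2*f(z)/3) + 1)/4 = C1


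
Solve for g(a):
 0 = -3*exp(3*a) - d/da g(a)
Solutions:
 g(a) = C1 - exp(3*a)


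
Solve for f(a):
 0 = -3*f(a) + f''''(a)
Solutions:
 f(a) = C1*exp(-3^(1/4)*a) + C2*exp(3^(1/4)*a) + C3*sin(3^(1/4)*a) + C4*cos(3^(1/4)*a)


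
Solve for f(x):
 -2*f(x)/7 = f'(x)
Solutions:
 f(x) = C1*exp(-2*x/7)


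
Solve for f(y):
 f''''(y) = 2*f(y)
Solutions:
 f(y) = C1*exp(-2^(1/4)*y) + C2*exp(2^(1/4)*y) + C3*sin(2^(1/4)*y) + C4*cos(2^(1/4)*y)


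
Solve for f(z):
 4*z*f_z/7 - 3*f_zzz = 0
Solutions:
 f(z) = C1 + Integral(C2*airyai(42^(2/3)*z/21) + C3*airybi(42^(2/3)*z/21), z)


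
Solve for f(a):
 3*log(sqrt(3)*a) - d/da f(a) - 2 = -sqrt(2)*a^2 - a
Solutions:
 f(a) = C1 + sqrt(2)*a^3/3 + a^2/2 + 3*a*log(a) - 5*a + 3*a*log(3)/2


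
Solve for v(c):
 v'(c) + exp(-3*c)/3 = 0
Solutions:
 v(c) = C1 + exp(-3*c)/9


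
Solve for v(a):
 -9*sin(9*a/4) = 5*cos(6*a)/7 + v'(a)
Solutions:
 v(a) = C1 - 5*sin(6*a)/42 + 4*cos(9*a/4)


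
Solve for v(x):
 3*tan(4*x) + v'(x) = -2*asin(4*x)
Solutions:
 v(x) = C1 - 2*x*asin(4*x) - sqrt(1 - 16*x^2)/2 + 3*log(cos(4*x))/4


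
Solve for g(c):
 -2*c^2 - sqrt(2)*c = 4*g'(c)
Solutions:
 g(c) = C1 - c^3/6 - sqrt(2)*c^2/8


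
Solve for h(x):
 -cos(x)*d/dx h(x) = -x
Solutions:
 h(x) = C1 + Integral(x/cos(x), x)


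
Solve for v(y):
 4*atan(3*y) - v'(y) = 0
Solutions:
 v(y) = C1 + 4*y*atan(3*y) - 2*log(9*y^2 + 1)/3


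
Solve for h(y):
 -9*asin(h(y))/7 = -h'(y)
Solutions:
 Integral(1/asin(_y), (_y, h(y))) = C1 + 9*y/7


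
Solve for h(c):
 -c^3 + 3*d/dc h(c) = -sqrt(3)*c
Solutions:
 h(c) = C1 + c^4/12 - sqrt(3)*c^2/6


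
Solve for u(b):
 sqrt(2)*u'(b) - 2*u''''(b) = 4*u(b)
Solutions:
 u(b) = (C1*sin(sqrt(6)*b*sqrt(Abs(16*6^(2/3)/(9 + sqrt(24495)*I)^(1/3) - 6*2^(5/6)*3^(1/3)/sqrt(16*6^(1/3)/(9 + sqrt(24495)*I)^(1/3) + (9 + sqrt(24495)*I)^(1/3)) + 6^(1/3)*(9 + sqrt(24495)*I)^(1/3)))/12) + C2*cos(sqrt(6)*b*sqrt(16*6^(2/3)/(9 + sqrt(24495)*I)^(1/3) - 6*2^(5/6)*3^(1/3)/sqrt(16*6^(1/3)/(9 + sqrt(24495)*I)^(1/3) + (9 + sqrt(24495)*I)^(1/3)) + 6^(1/3)*(9 + sqrt(24495)*I)^(1/3))/12))*exp(6^(2/3)*b*sqrt(16*6^(1/3)/(9 + sqrt(24495)*I)^(1/3) + (9 + sqrt(24495)*I)^(1/3))/12) + (C3*sin(sqrt(6)*b*sqrt(Abs(16*6^(2/3)/(9 + sqrt(24495)*I)^(1/3) + 6*2^(5/6)*3^(1/3)/sqrt(16*6^(1/3)/(9 + sqrt(24495)*I)^(1/3) + (9 + sqrt(24495)*I)^(1/3)) + 6^(1/3)*(9 + sqrt(24495)*I)^(1/3)))/12) + C4*cos(sqrt(6)*b*sqrt(16*6^(2/3)/(9 + sqrt(24495)*I)^(1/3) + 6*2^(5/6)*3^(1/3)/sqrt(16*6^(1/3)/(9 + sqrt(24495)*I)^(1/3) + (9 + sqrt(24495)*I)^(1/3)) + 6^(1/3)*(9 + sqrt(24495)*I)^(1/3))/12))*exp(-6^(2/3)*b*sqrt(16*6^(1/3)/(9 + sqrt(24495)*I)^(1/3) + (9 + sqrt(24495)*I)^(1/3))/12)


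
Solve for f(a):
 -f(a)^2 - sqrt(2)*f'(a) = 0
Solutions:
 f(a) = 2/(C1 + sqrt(2)*a)


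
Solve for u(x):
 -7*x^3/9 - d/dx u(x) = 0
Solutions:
 u(x) = C1 - 7*x^4/36


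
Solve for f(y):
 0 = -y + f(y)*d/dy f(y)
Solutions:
 f(y) = -sqrt(C1 + y^2)
 f(y) = sqrt(C1 + y^2)


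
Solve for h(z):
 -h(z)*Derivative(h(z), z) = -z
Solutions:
 h(z) = -sqrt(C1 + z^2)
 h(z) = sqrt(C1 + z^2)


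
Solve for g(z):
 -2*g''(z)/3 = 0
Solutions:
 g(z) = C1 + C2*z


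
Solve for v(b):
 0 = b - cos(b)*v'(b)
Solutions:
 v(b) = C1 + Integral(b/cos(b), b)


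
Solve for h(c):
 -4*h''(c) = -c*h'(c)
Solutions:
 h(c) = C1 + C2*erfi(sqrt(2)*c/4)


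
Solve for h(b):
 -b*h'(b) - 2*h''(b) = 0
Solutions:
 h(b) = C1 + C2*erf(b/2)


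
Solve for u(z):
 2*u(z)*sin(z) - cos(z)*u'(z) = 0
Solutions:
 u(z) = C1/cos(z)^2


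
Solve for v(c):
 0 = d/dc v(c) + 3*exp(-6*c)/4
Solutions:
 v(c) = C1 + exp(-6*c)/8


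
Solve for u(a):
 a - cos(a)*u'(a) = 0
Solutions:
 u(a) = C1 + Integral(a/cos(a), a)


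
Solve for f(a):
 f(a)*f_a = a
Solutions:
 f(a) = -sqrt(C1 + a^2)
 f(a) = sqrt(C1 + a^2)


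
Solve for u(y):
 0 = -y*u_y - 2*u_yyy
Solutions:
 u(y) = C1 + Integral(C2*airyai(-2^(2/3)*y/2) + C3*airybi(-2^(2/3)*y/2), y)


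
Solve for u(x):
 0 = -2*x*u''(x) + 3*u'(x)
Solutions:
 u(x) = C1 + C2*x^(5/2)


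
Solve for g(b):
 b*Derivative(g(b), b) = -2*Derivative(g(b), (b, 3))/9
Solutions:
 g(b) = C1 + Integral(C2*airyai(-6^(2/3)*b/2) + C3*airybi(-6^(2/3)*b/2), b)


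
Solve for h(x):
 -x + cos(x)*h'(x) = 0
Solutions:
 h(x) = C1 + Integral(x/cos(x), x)


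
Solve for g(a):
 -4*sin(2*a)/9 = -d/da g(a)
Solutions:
 g(a) = C1 - 2*cos(2*a)/9


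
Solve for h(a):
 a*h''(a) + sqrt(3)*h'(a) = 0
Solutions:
 h(a) = C1 + C2*a^(1 - sqrt(3))


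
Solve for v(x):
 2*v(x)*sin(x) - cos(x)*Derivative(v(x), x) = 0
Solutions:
 v(x) = C1/cos(x)^2


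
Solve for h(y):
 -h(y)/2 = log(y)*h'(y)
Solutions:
 h(y) = C1*exp(-li(y)/2)


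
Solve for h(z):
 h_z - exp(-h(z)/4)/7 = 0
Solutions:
 h(z) = 4*log(C1 + z/28)


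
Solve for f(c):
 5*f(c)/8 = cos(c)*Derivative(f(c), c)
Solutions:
 f(c) = C1*(sin(c) + 1)^(5/16)/(sin(c) - 1)^(5/16)


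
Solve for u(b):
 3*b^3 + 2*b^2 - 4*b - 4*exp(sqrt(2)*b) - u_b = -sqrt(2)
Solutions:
 u(b) = C1 + 3*b^4/4 + 2*b^3/3 - 2*b^2 + sqrt(2)*b - 2*sqrt(2)*exp(sqrt(2)*b)


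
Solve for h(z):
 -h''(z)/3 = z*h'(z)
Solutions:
 h(z) = C1 + C2*erf(sqrt(6)*z/2)


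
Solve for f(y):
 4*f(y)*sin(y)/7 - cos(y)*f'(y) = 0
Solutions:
 f(y) = C1/cos(y)^(4/7)


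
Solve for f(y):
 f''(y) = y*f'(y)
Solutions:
 f(y) = C1 + C2*erfi(sqrt(2)*y/2)


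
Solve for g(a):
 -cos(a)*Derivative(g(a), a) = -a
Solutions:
 g(a) = C1 + Integral(a/cos(a), a)


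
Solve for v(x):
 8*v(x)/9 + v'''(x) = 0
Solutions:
 v(x) = C3*exp(-2*3^(1/3)*x/3) + (C1*sin(3^(5/6)*x/3) + C2*cos(3^(5/6)*x/3))*exp(3^(1/3)*x/3)


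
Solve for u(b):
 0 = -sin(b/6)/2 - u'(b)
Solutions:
 u(b) = C1 + 3*cos(b/6)


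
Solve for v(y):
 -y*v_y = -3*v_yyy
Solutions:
 v(y) = C1 + Integral(C2*airyai(3^(2/3)*y/3) + C3*airybi(3^(2/3)*y/3), y)


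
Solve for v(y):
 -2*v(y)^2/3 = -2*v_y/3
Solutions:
 v(y) = -1/(C1 + y)


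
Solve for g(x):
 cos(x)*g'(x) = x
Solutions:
 g(x) = C1 + Integral(x/cos(x), x)


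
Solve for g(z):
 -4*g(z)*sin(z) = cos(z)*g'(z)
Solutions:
 g(z) = C1*cos(z)^4


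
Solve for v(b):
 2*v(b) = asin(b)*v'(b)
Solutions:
 v(b) = C1*exp(2*Integral(1/asin(b), b))


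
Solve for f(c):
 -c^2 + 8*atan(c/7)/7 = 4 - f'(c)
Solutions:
 f(c) = C1 + c^3/3 - 8*c*atan(c/7)/7 + 4*c + 4*log(c^2 + 49)


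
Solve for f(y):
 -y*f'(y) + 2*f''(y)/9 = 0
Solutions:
 f(y) = C1 + C2*erfi(3*y/2)


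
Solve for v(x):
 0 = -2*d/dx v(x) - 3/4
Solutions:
 v(x) = C1 - 3*x/8


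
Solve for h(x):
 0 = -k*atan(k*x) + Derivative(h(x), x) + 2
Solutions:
 h(x) = C1 + k*Piecewise((x*atan(k*x) - log(k^2*x^2 + 1)/(2*k), Ne(k, 0)), (0, True)) - 2*x


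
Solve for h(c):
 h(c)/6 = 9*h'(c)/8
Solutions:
 h(c) = C1*exp(4*c/27)


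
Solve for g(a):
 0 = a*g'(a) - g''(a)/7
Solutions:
 g(a) = C1 + C2*erfi(sqrt(14)*a/2)


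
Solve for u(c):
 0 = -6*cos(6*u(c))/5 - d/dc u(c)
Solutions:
 6*c/5 - log(sin(6*u(c)) - 1)/12 + log(sin(6*u(c)) + 1)/12 = C1


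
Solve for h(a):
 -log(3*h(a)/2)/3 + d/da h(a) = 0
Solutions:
 3*Integral(1/(-log(_y) - log(3) + log(2)), (_y, h(a))) = C1 - a


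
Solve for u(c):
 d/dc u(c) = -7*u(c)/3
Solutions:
 u(c) = C1*exp(-7*c/3)


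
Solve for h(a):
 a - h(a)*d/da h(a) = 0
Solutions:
 h(a) = -sqrt(C1 + a^2)
 h(a) = sqrt(C1 + a^2)


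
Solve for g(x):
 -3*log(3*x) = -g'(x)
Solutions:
 g(x) = C1 + 3*x*log(x) - 3*x + x*log(27)


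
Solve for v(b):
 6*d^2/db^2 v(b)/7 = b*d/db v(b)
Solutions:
 v(b) = C1 + C2*erfi(sqrt(21)*b/6)


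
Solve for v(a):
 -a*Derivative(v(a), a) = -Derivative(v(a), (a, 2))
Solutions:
 v(a) = C1 + C2*erfi(sqrt(2)*a/2)


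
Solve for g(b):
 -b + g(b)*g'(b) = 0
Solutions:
 g(b) = -sqrt(C1 + b^2)
 g(b) = sqrt(C1 + b^2)


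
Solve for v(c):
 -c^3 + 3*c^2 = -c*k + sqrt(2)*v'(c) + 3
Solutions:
 v(c) = C1 - sqrt(2)*c^4/8 + sqrt(2)*c^3/2 + sqrt(2)*c^2*k/4 - 3*sqrt(2)*c/2


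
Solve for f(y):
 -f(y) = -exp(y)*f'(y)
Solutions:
 f(y) = C1*exp(-exp(-y))


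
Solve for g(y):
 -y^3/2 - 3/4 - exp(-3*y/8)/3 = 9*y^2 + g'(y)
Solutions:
 g(y) = C1 - y^4/8 - 3*y^3 - 3*y/4 + 8*exp(-3*y/8)/9


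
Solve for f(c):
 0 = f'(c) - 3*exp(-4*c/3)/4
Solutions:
 f(c) = C1 - 9*exp(-4*c/3)/16


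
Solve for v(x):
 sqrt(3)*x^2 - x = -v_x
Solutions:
 v(x) = C1 - sqrt(3)*x^3/3 + x^2/2


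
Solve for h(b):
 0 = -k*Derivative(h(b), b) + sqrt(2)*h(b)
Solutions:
 h(b) = C1*exp(sqrt(2)*b/k)


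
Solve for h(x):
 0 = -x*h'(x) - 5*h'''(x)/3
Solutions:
 h(x) = C1 + Integral(C2*airyai(-3^(1/3)*5^(2/3)*x/5) + C3*airybi(-3^(1/3)*5^(2/3)*x/5), x)


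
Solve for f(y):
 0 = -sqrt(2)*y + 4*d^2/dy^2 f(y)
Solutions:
 f(y) = C1 + C2*y + sqrt(2)*y^3/24


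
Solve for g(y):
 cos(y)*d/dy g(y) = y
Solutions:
 g(y) = C1 + Integral(y/cos(y), y)


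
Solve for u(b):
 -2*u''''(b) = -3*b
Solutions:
 u(b) = C1 + C2*b + C3*b^2 + C4*b^3 + b^5/80


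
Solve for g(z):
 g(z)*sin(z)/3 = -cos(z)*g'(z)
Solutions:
 g(z) = C1*cos(z)^(1/3)


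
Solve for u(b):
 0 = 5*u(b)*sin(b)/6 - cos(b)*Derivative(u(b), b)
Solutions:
 u(b) = C1/cos(b)^(5/6)


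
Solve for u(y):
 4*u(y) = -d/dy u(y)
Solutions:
 u(y) = C1*exp(-4*y)


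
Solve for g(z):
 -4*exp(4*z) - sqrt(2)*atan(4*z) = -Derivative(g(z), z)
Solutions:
 g(z) = C1 + sqrt(2)*(z*atan(4*z) - log(16*z^2 + 1)/8) + exp(4*z)


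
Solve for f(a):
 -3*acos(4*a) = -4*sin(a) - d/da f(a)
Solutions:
 f(a) = C1 + 3*a*acos(4*a) - 3*sqrt(1 - 16*a^2)/4 + 4*cos(a)


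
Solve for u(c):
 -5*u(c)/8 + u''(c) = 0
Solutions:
 u(c) = C1*exp(-sqrt(10)*c/4) + C2*exp(sqrt(10)*c/4)


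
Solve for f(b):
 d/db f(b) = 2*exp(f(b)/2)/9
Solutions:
 f(b) = 2*log(-1/(C1 + 2*b)) + 2*log(18)


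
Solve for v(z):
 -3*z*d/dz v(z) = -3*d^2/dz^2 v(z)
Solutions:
 v(z) = C1 + C2*erfi(sqrt(2)*z/2)


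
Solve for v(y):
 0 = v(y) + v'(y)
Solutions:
 v(y) = C1*exp(-y)


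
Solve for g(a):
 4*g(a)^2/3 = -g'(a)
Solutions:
 g(a) = 3/(C1 + 4*a)


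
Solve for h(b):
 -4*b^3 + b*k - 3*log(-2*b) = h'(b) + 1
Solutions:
 h(b) = C1 - b^4 + b^2*k/2 - 3*b*log(-b) + b*(2 - 3*log(2))


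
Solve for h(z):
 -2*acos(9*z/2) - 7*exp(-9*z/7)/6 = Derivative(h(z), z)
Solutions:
 h(z) = C1 - 2*z*acos(9*z/2) + 2*sqrt(4 - 81*z^2)/9 + 49*exp(-9*z/7)/54


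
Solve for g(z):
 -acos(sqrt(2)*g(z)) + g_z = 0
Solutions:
 Integral(1/acos(sqrt(2)*_y), (_y, g(z))) = C1 + z


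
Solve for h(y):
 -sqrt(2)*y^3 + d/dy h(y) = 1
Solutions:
 h(y) = C1 + sqrt(2)*y^4/4 + y


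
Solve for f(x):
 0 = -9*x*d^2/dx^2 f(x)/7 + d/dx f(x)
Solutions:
 f(x) = C1 + C2*x^(16/9)


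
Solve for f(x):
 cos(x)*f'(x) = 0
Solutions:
 f(x) = C1


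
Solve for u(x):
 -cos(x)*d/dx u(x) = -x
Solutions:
 u(x) = C1 + Integral(x/cos(x), x)


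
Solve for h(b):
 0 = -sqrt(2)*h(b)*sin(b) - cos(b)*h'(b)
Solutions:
 h(b) = C1*cos(b)^(sqrt(2))


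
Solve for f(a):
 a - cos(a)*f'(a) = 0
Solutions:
 f(a) = C1 + Integral(a/cos(a), a)


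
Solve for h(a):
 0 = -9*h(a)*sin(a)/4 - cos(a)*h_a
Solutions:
 h(a) = C1*cos(a)^(9/4)


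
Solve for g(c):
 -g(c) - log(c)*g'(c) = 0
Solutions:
 g(c) = C1*exp(-li(c))


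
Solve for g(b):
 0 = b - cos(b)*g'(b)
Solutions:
 g(b) = C1 + Integral(b/cos(b), b)


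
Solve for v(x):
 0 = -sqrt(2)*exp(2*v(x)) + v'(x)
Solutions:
 v(x) = log(-sqrt(-1/(C1 + sqrt(2)*x))) - log(2)/2
 v(x) = log(-1/(C1 + sqrt(2)*x))/2 - log(2)/2


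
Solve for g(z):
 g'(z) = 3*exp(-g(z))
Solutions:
 g(z) = log(C1 + 3*z)


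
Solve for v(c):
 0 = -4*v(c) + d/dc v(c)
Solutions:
 v(c) = C1*exp(4*c)


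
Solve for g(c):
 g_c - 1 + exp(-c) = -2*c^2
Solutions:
 g(c) = C1 - 2*c^3/3 + c + exp(-c)


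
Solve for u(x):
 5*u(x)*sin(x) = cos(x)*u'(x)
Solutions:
 u(x) = C1/cos(x)^5


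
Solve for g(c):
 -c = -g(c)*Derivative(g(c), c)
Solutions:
 g(c) = -sqrt(C1 + c^2)
 g(c) = sqrt(C1 + c^2)


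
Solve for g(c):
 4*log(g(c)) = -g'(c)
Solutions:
 li(g(c)) = C1 - 4*c


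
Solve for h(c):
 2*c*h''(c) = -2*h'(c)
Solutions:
 h(c) = C1 + C2*log(c)


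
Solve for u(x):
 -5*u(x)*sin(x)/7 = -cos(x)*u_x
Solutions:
 u(x) = C1/cos(x)^(5/7)


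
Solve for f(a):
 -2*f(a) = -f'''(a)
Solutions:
 f(a) = C3*exp(2^(1/3)*a) + (C1*sin(2^(1/3)*sqrt(3)*a/2) + C2*cos(2^(1/3)*sqrt(3)*a/2))*exp(-2^(1/3)*a/2)


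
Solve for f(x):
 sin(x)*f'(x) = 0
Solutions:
 f(x) = C1


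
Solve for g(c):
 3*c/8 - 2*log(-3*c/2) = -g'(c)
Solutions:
 g(c) = C1 - 3*c^2/16 + 2*c*log(-c) + 2*c*(-1 - log(2) + log(3))


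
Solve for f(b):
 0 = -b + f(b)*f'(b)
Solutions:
 f(b) = -sqrt(C1 + b^2)
 f(b) = sqrt(C1 + b^2)


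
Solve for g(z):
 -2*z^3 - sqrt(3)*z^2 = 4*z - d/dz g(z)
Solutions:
 g(z) = C1 + z^4/2 + sqrt(3)*z^3/3 + 2*z^2


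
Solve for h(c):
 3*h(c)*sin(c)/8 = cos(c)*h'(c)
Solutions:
 h(c) = C1/cos(c)^(3/8)


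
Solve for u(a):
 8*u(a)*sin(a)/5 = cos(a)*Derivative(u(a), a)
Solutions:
 u(a) = C1/cos(a)^(8/5)


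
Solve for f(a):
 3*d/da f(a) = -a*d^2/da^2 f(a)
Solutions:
 f(a) = C1 + C2/a^2


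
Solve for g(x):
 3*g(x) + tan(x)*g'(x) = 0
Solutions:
 g(x) = C1/sin(x)^3


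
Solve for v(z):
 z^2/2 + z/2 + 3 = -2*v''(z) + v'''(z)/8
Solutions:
 v(z) = C1 + C2*z + C3*exp(16*z) - z^4/48 - 3*z^3/64 - 777*z^2/1024


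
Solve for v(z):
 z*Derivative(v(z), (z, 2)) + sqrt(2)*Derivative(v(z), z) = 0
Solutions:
 v(z) = C1 + C2*z^(1 - sqrt(2))


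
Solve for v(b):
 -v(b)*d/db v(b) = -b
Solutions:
 v(b) = -sqrt(C1 + b^2)
 v(b) = sqrt(C1 + b^2)


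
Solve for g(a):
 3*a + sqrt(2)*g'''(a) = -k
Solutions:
 g(a) = C1 + C2*a + C3*a^2 - sqrt(2)*a^4/16 - sqrt(2)*a^3*k/12


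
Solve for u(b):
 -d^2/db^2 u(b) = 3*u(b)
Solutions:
 u(b) = C1*sin(sqrt(3)*b) + C2*cos(sqrt(3)*b)


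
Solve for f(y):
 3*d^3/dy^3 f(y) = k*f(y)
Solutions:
 f(y) = C1*exp(3^(2/3)*k^(1/3)*y/3) + C2*exp(k^(1/3)*y*(-3^(2/3) + 3*3^(1/6)*I)/6) + C3*exp(-k^(1/3)*y*(3^(2/3) + 3*3^(1/6)*I)/6)


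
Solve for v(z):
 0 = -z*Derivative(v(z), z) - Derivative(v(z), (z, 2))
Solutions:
 v(z) = C1 + C2*erf(sqrt(2)*z/2)


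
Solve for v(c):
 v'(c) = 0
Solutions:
 v(c) = C1


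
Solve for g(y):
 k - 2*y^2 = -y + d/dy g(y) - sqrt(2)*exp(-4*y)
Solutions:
 g(y) = C1 + k*y - 2*y^3/3 + y^2/2 - sqrt(2)*exp(-4*y)/4


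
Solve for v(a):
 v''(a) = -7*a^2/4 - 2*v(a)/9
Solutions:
 v(a) = C1*sin(sqrt(2)*a/3) + C2*cos(sqrt(2)*a/3) - 63*a^2/8 + 567/8


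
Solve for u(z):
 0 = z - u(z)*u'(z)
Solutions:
 u(z) = -sqrt(C1 + z^2)
 u(z) = sqrt(C1 + z^2)


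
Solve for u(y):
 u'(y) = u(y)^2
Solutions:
 u(y) = -1/(C1 + y)


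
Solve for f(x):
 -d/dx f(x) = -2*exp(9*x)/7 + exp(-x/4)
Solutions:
 f(x) = C1 + 2*exp(9*x)/63 + 4*exp(-x/4)


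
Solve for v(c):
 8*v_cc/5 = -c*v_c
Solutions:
 v(c) = C1 + C2*erf(sqrt(5)*c/4)


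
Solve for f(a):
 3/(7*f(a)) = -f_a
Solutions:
 f(a) = -sqrt(C1 - 42*a)/7
 f(a) = sqrt(C1 - 42*a)/7


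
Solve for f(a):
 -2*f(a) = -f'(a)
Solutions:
 f(a) = C1*exp(2*a)


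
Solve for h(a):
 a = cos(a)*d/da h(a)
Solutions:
 h(a) = C1 + Integral(a/cos(a), a)


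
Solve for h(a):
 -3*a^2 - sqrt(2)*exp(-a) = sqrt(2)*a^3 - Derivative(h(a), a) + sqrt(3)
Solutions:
 h(a) = C1 + sqrt(2)*a^4/4 + a^3 + sqrt(3)*a - sqrt(2)*exp(-a)


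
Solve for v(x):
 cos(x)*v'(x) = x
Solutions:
 v(x) = C1 + Integral(x/cos(x), x)


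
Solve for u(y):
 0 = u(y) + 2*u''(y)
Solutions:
 u(y) = C1*sin(sqrt(2)*y/2) + C2*cos(sqrt(2)*y/2)


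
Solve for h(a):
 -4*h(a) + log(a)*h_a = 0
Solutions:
 h(a) = C1*exp(4*li(a))


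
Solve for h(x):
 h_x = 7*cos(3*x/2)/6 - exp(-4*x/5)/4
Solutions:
 h(x) = C1 + 7*sin(3*x/2)/9 + 5*exp(-4*x/5)/16


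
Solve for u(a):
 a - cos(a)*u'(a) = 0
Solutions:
 u(a) = C1 + Integral(a/cos(a), a)


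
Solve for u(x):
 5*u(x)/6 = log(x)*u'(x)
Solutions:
 u(x) = C1*exp(5*li(x)/6)


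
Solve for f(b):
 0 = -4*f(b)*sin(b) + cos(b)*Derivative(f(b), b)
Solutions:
 f(b) = C1/cos(b)^4


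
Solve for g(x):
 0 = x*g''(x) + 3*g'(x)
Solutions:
 g(x) = C1 + C2/x^2


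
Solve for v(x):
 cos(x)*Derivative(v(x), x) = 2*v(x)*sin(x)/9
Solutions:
 v(x) = C1/cos(x)^(2/9)


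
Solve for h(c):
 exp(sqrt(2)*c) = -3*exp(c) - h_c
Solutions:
 h(c) = C1 - 3*exp(c) - sqrt(2)*exp(sqrt(2)*c)/2


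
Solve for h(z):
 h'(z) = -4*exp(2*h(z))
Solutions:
 h(z) = log(-sqrt(-1/(C1 - 4*z))) - log(2)/2
 h(z) = log(-1/(C1 - 4*z))/2 - log(2)/2


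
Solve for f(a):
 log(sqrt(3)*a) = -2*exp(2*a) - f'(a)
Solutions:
 f(a) = C1 - a*log(a) + a*(1 - log(3)/2) - exp(2*a)


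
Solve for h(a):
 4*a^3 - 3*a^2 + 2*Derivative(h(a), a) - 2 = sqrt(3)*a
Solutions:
 h(a) = C1 - a^4/2 + a^3/2 + sqrt(3)*a^2/4 + a


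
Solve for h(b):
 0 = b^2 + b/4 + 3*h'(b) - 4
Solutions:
 h(b) = C1 - b^3/9 - b^2/24 + 4*b/3


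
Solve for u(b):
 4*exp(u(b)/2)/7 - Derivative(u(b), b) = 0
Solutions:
 u(b) = 2*log(-1/(C1 + 4*b)) + 2*log(14)


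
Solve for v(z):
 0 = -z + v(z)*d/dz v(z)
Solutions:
 v(z) = -sqrt(C1 + z^2)
 v(z) = sqrt(C1 + z^2)


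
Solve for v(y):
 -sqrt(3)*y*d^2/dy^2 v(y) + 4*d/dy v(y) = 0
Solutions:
 v(y) = C1 + C2*y^(1 + 4*sqrt(3)/3)


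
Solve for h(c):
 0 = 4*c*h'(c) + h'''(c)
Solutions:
 h(c) = C1 + Integral(C2*airyai(-2^(2/3)*c) + C3*airybi(-2^(2/3)*c), c)


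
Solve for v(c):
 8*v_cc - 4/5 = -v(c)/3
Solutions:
 v(c) = C1*sin(sqrt(6)*c/12) + C2*cos(sqrt(6)*c/12) + 12/5


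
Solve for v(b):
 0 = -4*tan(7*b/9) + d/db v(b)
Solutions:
 v(b) = C1 - 36*log(cos(7*b/9))/7


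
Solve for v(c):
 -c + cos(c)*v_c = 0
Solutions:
 v(c) = C1 + Integral(c/cos(c), c)


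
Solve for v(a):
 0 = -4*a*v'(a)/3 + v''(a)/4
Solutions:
 v(a) = C1 + C2*erfi(2*sqrt(6)*a/3)


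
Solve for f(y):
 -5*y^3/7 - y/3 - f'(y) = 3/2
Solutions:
 f(y) = C1 - 5*y^4/28 - y^2/6 - 3*y/2


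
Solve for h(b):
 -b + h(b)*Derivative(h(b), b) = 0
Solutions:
 h(b) = -sqrt(C1 + b^2)
 h(b) = sqrt(C1 + b^2)


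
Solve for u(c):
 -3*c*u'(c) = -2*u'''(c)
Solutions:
 u(c) = C1 + Integral(C2*airyai(2^(2/3)*3^(1/3)*c/2) + C3*airybi(2^(2/3)*3^(1/3)*c/2), c)


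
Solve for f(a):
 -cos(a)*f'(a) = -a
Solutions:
 f(a) = C1 + Integral(a/cos(a), a)


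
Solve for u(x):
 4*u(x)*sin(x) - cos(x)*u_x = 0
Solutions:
 u(x) = C1/cos(x)^4


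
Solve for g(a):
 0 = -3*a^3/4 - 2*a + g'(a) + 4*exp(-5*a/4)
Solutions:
 g(a) = C1 + 3*a^4/16 + a^2 + 16*exp(-5*a/4)/5


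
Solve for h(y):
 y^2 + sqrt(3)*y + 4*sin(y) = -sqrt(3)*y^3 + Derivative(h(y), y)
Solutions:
 h(y) = C1 + sqrt(3)*y^4/4 + y^3/3 + sqrt(3)*y^2/2 - 4*cos(y)


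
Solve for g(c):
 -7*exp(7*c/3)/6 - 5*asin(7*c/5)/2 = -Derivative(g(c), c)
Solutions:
 g(c) = C1 + 5*c*asin(7*c/5)/2 + 5*sqrt(25 - 49*c^2)/14 + exp(7*c/3)/2


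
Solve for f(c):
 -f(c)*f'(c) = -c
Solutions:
 f(c) = -sqrt(C1 + c^2)
 f(c) = sqrt(C1 + c^2)


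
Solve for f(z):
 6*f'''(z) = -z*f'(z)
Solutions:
 f(z) = C1 + Integral(C2*airyai(-6^(2/3)*z/6) + C3*airybi(-6^(2/3)*z/6), z)


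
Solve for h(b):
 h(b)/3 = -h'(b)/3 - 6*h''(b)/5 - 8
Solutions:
 h(b) = (C1*sin(sqrt(335)*b/36) + C2*cos(sqrt(335)*b/36))*exp(-5*b/36) - 24


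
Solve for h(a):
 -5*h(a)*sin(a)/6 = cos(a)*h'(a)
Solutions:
 h(a) = C1*cos(a)^(5/6)


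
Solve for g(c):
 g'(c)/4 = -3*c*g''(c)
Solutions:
 g(c) = C1 + C2*c^(11/12)


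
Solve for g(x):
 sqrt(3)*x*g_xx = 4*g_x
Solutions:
 g(x) = C1 + C2*x^(1 + 4*sqrt(3)/3)


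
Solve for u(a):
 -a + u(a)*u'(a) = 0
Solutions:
 u(a) = -sqrt(C1 + a^2)
 u(a) = sqrt(C1 + a^2)


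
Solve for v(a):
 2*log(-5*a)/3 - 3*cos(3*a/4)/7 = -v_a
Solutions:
 v(a) = C1 - 2*a*log(-a)/3 - 2*a*log(5)/3 + 2*a/3 + 4*sin(3*a/4)/7


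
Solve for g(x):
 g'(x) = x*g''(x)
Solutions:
 g(x) = C1 + C2*x^2


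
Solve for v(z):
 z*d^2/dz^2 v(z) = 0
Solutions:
 v(z) = C1 + C2*z


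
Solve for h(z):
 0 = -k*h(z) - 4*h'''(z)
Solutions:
 h(z) = C1*exp(2^(1/3)*z*(-k)^(1/3)/2) + C2*exp(2^(1/3)*z*(-k)^(1/3)*(-1 + sqrt(3)*I)/4) + C3*exp(-2^(1/3)*z*(-k)^(1/3)*(1 + sqrt(3)*I)/4)


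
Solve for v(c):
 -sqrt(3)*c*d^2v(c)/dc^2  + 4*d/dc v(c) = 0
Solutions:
 v(c) = C1 + C2*c^(1 + 4*sqrt(3)/3)


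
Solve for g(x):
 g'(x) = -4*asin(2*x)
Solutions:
 g(x) = C1 - 4*x*asin(2*x) - 2*sqrt(1 - 4*x^2)


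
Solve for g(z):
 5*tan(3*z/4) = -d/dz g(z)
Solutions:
 g(z) = C1 + 20*log(cos(3*z/4))/3


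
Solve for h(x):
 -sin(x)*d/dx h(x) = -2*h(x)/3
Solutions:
 h(x) = C1*(cos(x) - 1)^(1/3)/(cos(x) + 1)^(1/3)


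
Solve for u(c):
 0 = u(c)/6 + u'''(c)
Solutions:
 u(c) = C3*exp(-6^(2/3)*c/6) + (C1*sin(2^(2/3)*3^(1/6)*c/4) + C2*cos(2^(2/3)*3^(1/6)*c/4))*exp(6^(2/3)*c/12)


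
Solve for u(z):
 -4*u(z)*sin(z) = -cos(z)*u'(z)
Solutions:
 u(z) = C1/cos(z)^4


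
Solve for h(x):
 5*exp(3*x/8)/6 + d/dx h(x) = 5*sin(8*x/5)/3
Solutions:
 h(x) = C1 - 20*exp(3*x/8)/9 - 25*cos(8*x/5)/24


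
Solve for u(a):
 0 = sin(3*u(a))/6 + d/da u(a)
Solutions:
 u(a) = -acos((-C1 - exp(a))/(C1 - exp(a)))/3 + 2*pi/3
 u(a) = acos((-C1 - exp(a))/(C1 - exp(a)))/3


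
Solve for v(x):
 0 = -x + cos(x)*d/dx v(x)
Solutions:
 v(x) = C1 + Integral(x/cos(x), x)


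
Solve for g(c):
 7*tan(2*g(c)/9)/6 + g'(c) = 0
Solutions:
 g(c) = -9*asin(C1*exp(-7*c/27))/2 + 9*pi/2
 g(c) = 9*asin(C1*exp(-7*c/27))/2


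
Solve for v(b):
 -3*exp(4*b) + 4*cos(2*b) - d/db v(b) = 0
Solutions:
 v(b) = C1 - 3*exp(4*b)/4 + 2*sin(2*b)


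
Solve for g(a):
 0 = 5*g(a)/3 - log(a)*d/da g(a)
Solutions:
 g(a) = C1*exp(5*li(a)/3)


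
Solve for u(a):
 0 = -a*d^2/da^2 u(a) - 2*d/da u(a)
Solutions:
 u(a) = C1 + C2/a


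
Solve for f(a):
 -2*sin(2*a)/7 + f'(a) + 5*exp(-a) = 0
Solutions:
 f(a) = C1 - cos(2*a)/7 + 5*exp(-a)


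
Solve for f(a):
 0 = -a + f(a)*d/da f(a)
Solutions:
 f(a) = -sqrt(C1 + a^2)
 f(a) = sqrt(C1 + a^2)


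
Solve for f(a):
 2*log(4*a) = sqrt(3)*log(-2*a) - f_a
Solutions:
 f(a) = C1 - a*(2 - sqrt(3))*log(a) + a*(-4*log(2) - sqrt(3) + sqrt(3)*log(2) + 2 + sqrt(3)*I*pi)


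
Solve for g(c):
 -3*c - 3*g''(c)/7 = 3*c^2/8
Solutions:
 g(c) = C1 + C2*c - 7*c^4/96 - 7*c^3/6


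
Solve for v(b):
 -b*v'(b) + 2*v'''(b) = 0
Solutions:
 v(b) = C1 + Integral(C2*airyai(2^(2/3)*b/2) + C3*airybi(2^(2/3)*b/2), b)


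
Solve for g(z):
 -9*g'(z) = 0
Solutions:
 g(z) = C1


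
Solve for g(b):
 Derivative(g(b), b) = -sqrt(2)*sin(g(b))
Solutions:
 g(b) = -acos((-C1 - exp(2*sqrt(2)*b))/(C1 - exp(2*sqrt(2)*b))) + 2*pi
 g(b) = acos((-C1 - exp(2*sqrt(2)*b))/(C1 - exp(2*sqrt(2)*b)))


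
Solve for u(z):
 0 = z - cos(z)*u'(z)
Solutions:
 u(z) = C1 + Integral(z/cos(z), z)


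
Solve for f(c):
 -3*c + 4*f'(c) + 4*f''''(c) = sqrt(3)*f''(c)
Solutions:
 f(c) = C1 + C2*exp(c*(2^(1/3)*3^(5/6)/(sqrt(9 - sqrt(3)/16) + 3)^(1/3) + 2*6^(2/3)*(sqrt(9 - sqrt(3)/16) + 3)^(1/3))/24)*sin(2^(1/3)*c*(-2*2^(1/3)*sqrt(3)*(sqrt(729 - 81*sqrt(3)/16) + 27)^(1/3) + 9/(sqrt(729 - 81*sqrt(3)/16) + 27)^(1/3))/24) + C3*exp(c*(2^(1/3)*3^(5/6)/(sqrt(9 - sqrt(3)/16) + 3)^(1/3) + 2*6^(2/3)*(sqrt(9 - sqrt(3)/16) + 3)^(1/3))/24)*cos(2^(1/3)*c*(-2*2^(1/3)*sqrt(3)*(sqrt(729 - 81*sqrt(3)/16) + 27)^(1/3) + 9/(sqrt(729 - 81*sqrt(3)/16) + 27)^(1/3))/24) + C4*exp(-c*(2^(1/3)*3^(5/6)/(sqrt(9 - sqrt(3)/16) + 3)^(1/3) + 2*6^(2/3)*(sqrt(9 - sqrt(3)/16) + 3)^(1/3))/12) + 3*c^2/8 + 3*sqrt(3)*c/16


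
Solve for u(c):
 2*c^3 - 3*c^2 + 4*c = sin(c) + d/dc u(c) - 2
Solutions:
 u(c) = C1 + c^4/2 - c^3 + 2*c^2 + 2*c + cos(c)


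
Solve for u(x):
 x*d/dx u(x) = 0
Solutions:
 u(x) = C1


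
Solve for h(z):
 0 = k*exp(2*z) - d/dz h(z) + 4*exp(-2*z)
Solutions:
 h(z) = C1 + k*exp(2*z)/2 - 2*exp(-2*z)


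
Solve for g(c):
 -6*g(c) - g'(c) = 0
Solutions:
 g(c) = C1*exp(-6*c)


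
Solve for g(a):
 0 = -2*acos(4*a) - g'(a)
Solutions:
 g(a) = C1 - 2*a*acos(4*a) + sqrt(1 - 16*a^2)/2


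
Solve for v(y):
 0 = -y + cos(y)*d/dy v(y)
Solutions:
 v(y) = C1 + Integral(y/cos(y), y)


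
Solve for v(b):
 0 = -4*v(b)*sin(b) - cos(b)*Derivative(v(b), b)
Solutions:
 v(b) = C1*cos(b)^4


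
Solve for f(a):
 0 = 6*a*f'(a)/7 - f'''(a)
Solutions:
 f(a) = C1 + Integral(C2*airyai(6^(1/3)*7^(2/3)*a/7) + C3*airybi(6^(1/3)*7^(2/3)*a/7), a)


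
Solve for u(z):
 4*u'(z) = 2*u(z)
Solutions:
 u(z) = C1*exp(z/2)


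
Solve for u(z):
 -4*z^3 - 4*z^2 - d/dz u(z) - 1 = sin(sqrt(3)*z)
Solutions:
 u(z) = C1 - z^4 - 4*z^3/3 - z + sqrt(3)*cos(sqrt(3)*z)/3


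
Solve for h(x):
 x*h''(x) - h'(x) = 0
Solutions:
 h(x) = C1 + C2*x^2


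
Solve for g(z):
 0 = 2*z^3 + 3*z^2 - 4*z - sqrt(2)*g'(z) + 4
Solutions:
 g(z) = C1 + sqrt(2)*z^4/4 + sqrt(2)*z^3/2 - sqrt(2)*z^2 + 2*sqrt(2)*z


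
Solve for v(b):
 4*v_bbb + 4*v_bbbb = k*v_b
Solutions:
 v(b) = C1 + C2*exp(-b*((-27*k/8 + sqrt((8 - 27*k)^2/16 - 4)/2 + 1)^(1/3) + 1 + (-27*k/8 + sqrt((8 - 27*k)^2/16 - 4)/2 + 1)^(-1/3))/3) + C3*exp(b*((-27*k/8 + sqrt((8 - 27*k)^2/16 - 4)/2 + 1)^(1/3) - sqrt(3)*I*(-27*k/8 + sqrt((8 - 27*k)^2/16 - 4)/2 + 1)^(1/3) - 2 - 4/((-1 + sqrt(3)*I)*(-27*k/8 + sqrt((8 - 27*k)^2/16 - 4)/2 + 1)^(1/3)))/6) + C4*exp(b*((-27*k/8 + sqrt((8 - 27*k)^2/16 - 4)/2 + 1)^(1/3) + sqrt(3)*I*(-27*k/8 + sqrt((8 - 27*k)^2/16 - 4)/2 + 1)^(1/3) - 2 + 4/((1 + sqrt(3)*I)*(-27*k/8 + sqrt((8 - 27*k)^2/16 - 4)/2 + 1)^(1/3)))/6)


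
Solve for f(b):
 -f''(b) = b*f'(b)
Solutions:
 f(b) = C1 + C2*erf(sqrt(2)*b/2)


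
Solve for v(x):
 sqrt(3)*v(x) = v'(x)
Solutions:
 v(x) = C1*exp(sqrt(3)*x)


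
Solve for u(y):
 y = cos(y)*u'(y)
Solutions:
 u(y) = C1 + Integral(y/cos(y), y)


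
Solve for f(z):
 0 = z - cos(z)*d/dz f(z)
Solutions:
 f(z) = C1 + Integral(z/cos(z), z)


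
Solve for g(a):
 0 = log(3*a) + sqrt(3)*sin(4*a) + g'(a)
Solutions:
 g(a) = C1 - a*log(a) - a*log(3) + a + sqrt(3)*cos(4*a)/4


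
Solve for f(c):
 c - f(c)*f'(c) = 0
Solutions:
 f(c) = -sqrt(C1 + c^2)
 f(c) = sqrt(C1 + c^2)


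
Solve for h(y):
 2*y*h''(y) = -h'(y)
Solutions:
 h(y) = C1 + C2*sqrt(y)


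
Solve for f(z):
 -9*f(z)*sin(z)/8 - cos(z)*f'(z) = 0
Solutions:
 f(z) = C1*cos(z)^(9/8)


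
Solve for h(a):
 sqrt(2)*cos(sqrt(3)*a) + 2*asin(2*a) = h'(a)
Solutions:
 h(a) = C1 + 2*a*asin(2*a) + sqrt(1 - 4*a^2) + sqrt(6)*sin(sqrt(3)*a)/3


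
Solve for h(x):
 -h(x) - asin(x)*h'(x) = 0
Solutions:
 h(x) = C1*exp(-Integral(1/asin(x), x))


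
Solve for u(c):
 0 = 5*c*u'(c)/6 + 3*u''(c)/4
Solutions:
 u(c) = C1 + C2*erf(sqrt(5)*c/3)


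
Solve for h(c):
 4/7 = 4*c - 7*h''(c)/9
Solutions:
 h(c) = C1 + C2*c + 6*c^3/7 - 18*c^2/49


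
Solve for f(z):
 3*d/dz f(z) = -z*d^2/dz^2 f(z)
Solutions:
 f(z) = C1 + C2/z^2


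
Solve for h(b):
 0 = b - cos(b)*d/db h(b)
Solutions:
 h(b) = C1 + Integral(b/cos(b), b)


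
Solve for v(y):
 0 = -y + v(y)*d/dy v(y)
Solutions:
 v(y) = -sqrt(C1 + y^2)
 v(y) = sqrt(C1 + y^2)


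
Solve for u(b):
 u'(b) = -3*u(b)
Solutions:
 u(b) = C1*exp(-3*b)


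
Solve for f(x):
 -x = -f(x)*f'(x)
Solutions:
 f(x) = -sqrt(C1 + x^2)
 f(x) = sqrt(C1 + x^2)


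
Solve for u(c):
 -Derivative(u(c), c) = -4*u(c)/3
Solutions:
 u(c) = C1*exp(4*c/3)


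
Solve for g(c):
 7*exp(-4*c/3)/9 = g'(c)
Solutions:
 g(c) = C1 - 7*exp(-4*c/3)/12


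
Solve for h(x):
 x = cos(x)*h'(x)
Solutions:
 h(x) = C1 + Integral(x/cos(x), x)


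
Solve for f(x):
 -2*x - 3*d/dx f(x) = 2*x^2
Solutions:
 f(x) = C1 - 2*x^3/9 - x^2/3


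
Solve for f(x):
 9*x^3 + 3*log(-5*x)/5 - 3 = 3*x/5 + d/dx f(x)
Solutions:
 f(x) = C1 + 9*x^4/4 - 3*x^2/10 + 3*x*log(-x)/5 + 3*x*(-6 + log(5))/5


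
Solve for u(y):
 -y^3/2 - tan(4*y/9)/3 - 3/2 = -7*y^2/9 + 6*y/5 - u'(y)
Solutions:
 u(y) = C1 + y^4/8 - 7*y^3/27 + 3*y^2/5 + 3*y/2 - 3*log(cos(4*y/9))/4


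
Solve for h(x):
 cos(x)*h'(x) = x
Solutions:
 h(x) = C1 + Integral(x/cos(x), x)


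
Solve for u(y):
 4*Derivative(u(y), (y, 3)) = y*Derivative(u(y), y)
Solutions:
 u(y) = C1 + Integral(C2*airyai(2^(1/3)*y/2) + C3*airybi(2^(1/3)*y/2), y)


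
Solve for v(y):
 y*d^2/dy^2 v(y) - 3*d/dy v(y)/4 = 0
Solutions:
 v(y) = C1 + C2*y^(7/4)


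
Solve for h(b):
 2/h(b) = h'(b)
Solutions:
 h(b) = -sqrt(C1 + 4*b)
 h(b) = sqrt(C1 + 4*b)


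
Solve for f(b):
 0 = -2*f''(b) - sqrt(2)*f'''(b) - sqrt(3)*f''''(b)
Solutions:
 f(b) = C1 + C2*b + (C3*sin(sqrt(6)*b*sqrt(-1 + 4*sqrt(3))/6) + C4*cos(sqrt(6)*b*sqrt(-1 + 4*sqrt(3))/6))*exp(-sqrt(6)*b/6)


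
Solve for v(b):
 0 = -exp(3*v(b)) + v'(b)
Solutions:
 v(b) = log(-1/(C1 + 3*b))/3
 v(b) = log((-1/(C1 + b))^(1/3)*(-3^(2/3) - 3*3^(1/6)*I)/6)
 v(b) = log((-1/(C1 + b))^(1/3)*(-3^(2/3) + 3*3^(1/6)*I)/6)


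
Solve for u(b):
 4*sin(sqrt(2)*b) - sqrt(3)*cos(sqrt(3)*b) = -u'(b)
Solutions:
 u(b) = C1 + sin(sqrt(3)*b) + 2*sqrt(2)*cos(sqrt(2)*b)


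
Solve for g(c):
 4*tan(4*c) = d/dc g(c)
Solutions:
 g(c) = C1 - log(cos(4*c))


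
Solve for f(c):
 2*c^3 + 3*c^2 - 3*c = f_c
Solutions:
 f(c) = C1 + c^4/2 + c^3 - 3*c^2/2


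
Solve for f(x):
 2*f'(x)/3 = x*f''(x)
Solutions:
 f(x) = C1 + C2*x^(5/3)


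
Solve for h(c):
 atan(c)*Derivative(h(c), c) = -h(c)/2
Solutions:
 h(c) = C1*exp(-Integral(1/atan(c), c)/2)


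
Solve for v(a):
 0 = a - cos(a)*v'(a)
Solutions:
 v(a) = C1 + Integral(a/cos(a), a)


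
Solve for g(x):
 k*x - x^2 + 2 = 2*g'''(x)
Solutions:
 g(x) = C1 + C2*x + C3*x^2 + k*x^4/48 - x^5/120 + x^3/6


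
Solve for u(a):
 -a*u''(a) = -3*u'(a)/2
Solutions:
 u(a) = C1 + C2*a^(5/2)


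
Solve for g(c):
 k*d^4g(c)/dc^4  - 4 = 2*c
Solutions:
 g(c) = C1 + C2*c + C3*c^2 + C4*c^3 + c^5/(60*k) + c^4/(6*k)


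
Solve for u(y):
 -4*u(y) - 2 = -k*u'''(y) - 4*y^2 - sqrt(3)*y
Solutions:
 u(y) = C1*exp(2^(2/3)*y*(1/k)^(1/3)) + C2*exp(2^(2/3)*y*(-1 + sqrt(3)*I)*(1/k)^(1/3)/2) + C3*exp(-2^(2/3)*y*(1 + sqrt(3)*I)*(1/k)^(1/3)/2) + y^2 + sqrt(3)*y/4 - 1/2


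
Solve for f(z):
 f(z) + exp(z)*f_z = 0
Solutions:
 f(z) = C1*exp(exp(-z))


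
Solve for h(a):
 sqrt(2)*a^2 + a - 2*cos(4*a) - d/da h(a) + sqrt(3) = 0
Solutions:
 h(a) = C1 + sqrt(2)*a^3/3 + a^2/2 + sqrt(3)*a - sin(4*a)/2


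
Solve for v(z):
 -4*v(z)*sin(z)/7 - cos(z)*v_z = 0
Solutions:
 v(z) = C1*cos(z)^(4/7)


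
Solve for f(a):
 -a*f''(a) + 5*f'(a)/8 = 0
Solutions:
 f(a) = C1 + C2*a^(13/8)


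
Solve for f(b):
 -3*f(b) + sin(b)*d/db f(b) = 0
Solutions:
 f(b) = C1*(cos(b) - 1)^(3/2)/(cos(b) + 1)^(3/2)


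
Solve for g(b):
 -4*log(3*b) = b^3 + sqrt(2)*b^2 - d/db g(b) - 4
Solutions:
 g(b) = C1 + b^4/4 + sqrt(2)*b^3/3 + 4*b*log(b) - 8*b + b*log(81)


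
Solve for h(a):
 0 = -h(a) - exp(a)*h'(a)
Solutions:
 h(a) = C1*exp(exp(-a))


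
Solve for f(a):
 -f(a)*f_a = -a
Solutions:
 f(a) = -sqrt(C1 + a^2)
 f(a) = sqrt(C1 + a^2)


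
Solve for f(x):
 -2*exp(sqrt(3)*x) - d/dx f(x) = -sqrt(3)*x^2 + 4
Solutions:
 f(x) = C1 + sqrt(3)*x^3/3 - 4*x - 2*sqrt(3)*exp(sqrt(3)*x)/3


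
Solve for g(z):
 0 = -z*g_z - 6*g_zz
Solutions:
 g(z) = C1 + C2*erf(sqrt(3)*z/6)


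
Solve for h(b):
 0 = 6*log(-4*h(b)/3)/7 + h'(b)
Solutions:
 7*Integral(1/(log(-_y) - log(3) + 2*log(2)), (_y, h(b)))/6 = C1 - b


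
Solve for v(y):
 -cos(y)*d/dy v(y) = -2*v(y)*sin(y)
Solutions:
 v(y) = C1/cos(y)^2


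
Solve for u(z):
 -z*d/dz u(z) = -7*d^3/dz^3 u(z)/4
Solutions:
 u(z) = C1 + Integral(C2*airyai(14^(2/3)*z/7) + C3*airybi(14^(2/3)*z/7), z)


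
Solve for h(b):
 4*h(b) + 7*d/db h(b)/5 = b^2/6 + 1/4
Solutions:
 h(b) = C1*exp(-20*b/7) + b^2/24 - 7*b/240 + 349/4800


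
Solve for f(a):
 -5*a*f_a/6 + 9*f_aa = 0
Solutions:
 f(a) = C1 + C2*erfi(sqrt(15)*a/18)


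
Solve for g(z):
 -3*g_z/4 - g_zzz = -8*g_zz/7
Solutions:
 g(z) = C1 + (C2*sin(sqrt(83)*z/14) + C3*cos(sqrt(83)*z/14))*exp(4*z/7)


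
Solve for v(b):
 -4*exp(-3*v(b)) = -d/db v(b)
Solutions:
 v(b) = log(C1 + 12*b)/3
 v(b) = log((-3^(1/3) - 3^(5/6)*I)*(C1 + 4*b)^(1/3)/2)
 v(b) = log((-3^(1/3) + 3^(5/6)*I)*(C1 + 4*b)^(1/3)/2)


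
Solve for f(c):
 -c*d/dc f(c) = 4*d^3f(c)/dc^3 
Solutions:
 f(c) = C1 + Integral(C2*airyai(-2^(1/3)*c/2) + C3*airybi(-2^(1/3)*c/2), c)


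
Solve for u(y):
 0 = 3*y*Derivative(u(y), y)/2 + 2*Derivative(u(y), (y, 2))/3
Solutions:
 u(y) = C1 + C2*erf(3*sqrt(2)*y/4)


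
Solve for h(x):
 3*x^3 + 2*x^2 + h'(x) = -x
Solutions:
 h(x) = C1 - 3*x^4/4 - 2*x^3/3 - x^2/2


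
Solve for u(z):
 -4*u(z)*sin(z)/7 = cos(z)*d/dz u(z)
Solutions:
 u(z) = C1*cos(z)^(4/7)


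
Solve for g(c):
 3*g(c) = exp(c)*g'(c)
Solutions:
 g(c) = C1*exp(-3*exp(-c))


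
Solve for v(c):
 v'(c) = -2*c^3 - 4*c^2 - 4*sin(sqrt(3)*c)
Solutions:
 v(c) = C1 - c^4/2 - 4*c^3/3 + 4*sqrt(3)*cos(sqrt(3)*c)/3


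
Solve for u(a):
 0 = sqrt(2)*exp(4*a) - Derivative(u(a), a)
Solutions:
 u(a) = C1 + sqrt(2)*exp(4*a)/4


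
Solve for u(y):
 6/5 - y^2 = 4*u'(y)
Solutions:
 u(y) = C1 - y^3/12 + 3*y/10


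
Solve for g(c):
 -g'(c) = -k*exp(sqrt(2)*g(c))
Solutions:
 g(c) = sqrt(2)*(2*log(-1/(C1 + c*k)) - log(2))/4


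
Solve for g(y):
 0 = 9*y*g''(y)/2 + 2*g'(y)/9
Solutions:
 g(y) = C1 + C2*y^(77/81)


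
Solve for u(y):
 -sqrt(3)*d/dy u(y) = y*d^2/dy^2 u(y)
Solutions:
 u(y) = C1 + C2*y^(1 - sqrt(3))


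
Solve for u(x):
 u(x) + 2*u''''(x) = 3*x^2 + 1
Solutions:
 u(x) = 3*x^2 + (C1*sin(2^(1/4)*x/2) + C2*cos(2^(1/4)*x/2))*exp(-2^(1/4)*x/2) + (C3*sin(2^(1/4)*x/2) + C4*cos(2^(1/4)*x/2))*exp(2^(1/4)*x/2) + 1


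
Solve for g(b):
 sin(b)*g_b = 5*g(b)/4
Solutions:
 g(b) = C1*(cos(b) - 1)^(5/8)/(cos(b) + 1)^(5/8)


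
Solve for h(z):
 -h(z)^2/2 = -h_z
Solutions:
 h(z) = -2/(C1 + z)


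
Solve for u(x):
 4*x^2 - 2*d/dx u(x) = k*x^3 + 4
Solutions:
 u(x) = C1 - k*x^4/8 + 2*x^3/3 - 2*x


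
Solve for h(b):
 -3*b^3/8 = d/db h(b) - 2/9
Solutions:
 h(b) = C1 - 3*b^4/32 + 2*b/9


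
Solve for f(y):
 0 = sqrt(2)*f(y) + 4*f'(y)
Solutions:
 f(y) = C1*exp(-sqrt(2)*y/4)


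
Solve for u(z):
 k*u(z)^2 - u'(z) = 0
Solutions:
 u(z) = -1/(C1 + k*z)


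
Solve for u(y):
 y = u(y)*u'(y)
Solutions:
 u(y) = -sqrt(C1 + y^2)
 u(y) = sqrt(C1 + y^2)


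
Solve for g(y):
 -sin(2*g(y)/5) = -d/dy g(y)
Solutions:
 -y + 5*log(cos(2*g(y)/5) - 1)/4 - 5*log(cos(2*g(y)/5) + 1)/4 = C1


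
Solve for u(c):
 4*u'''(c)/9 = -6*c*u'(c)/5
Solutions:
 u(c) = C1 + Integral(C2*airyai(-3*10^(2/3)*c/10) + C3*airybi(-3*10^(2/3)*c/10), c)


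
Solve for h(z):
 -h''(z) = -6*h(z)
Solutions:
 h(z) = C1*exp(-sqrt(6)*z) + C2*exp(sqrt(6)*z)


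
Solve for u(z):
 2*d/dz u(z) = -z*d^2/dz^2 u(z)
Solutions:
 u(z) = C1 + C2/z


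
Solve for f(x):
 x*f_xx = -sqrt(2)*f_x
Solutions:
 f(x) = C1 + C2*x^(1 - sqrt(2))


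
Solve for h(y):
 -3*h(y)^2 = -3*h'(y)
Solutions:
 h(y) = -1/(C1 + y)


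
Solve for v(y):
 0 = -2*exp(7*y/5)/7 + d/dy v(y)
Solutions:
 v(y) = C1 + 10*exp(7*y/5)/49


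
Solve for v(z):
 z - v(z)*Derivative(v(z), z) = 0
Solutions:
 v(z) = -sqrt(C1 + z^2)
 v(z) = sqrt(C1 + z^2)


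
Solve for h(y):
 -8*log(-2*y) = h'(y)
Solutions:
 h(y) = C1 - 8*y*log(-y) + 8*y*(1 - log(2))


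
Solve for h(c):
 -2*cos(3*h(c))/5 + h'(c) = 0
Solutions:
 -2*c/5 - log(sin(3*h(c)) - 1)/6 + log(sin(3*h(c)) + 1)/6 = C1


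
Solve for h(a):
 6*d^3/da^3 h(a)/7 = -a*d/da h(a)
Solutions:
 h(a) = C1 + Integral(C2*airyai(-6^(2/3)*7^(1/3)*a/6) + C3*airybi(-6^(2/3)*7^(1/3)*a/6), a)


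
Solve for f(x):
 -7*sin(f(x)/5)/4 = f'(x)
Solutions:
 7*x/4 + 5*log(cos(f(x)/5) - 1)/2 - 5*log(cos(f(x)/5) + 1)/2 = C1


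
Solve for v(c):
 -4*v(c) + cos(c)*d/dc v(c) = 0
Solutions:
 v(c) = C1*(sin(c)^2 + 2*sin(c) + 1)/(sin(c)^2 - 2*sin(c) + 1)


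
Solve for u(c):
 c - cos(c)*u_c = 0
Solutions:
 u(c) = C1 + Integral(c/cos(c), c)


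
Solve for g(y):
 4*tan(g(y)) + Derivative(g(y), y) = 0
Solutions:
 g(y) = pi - asin(C1*exp(-4*y))
 g(y) = asin(C1*exp(-4*y))


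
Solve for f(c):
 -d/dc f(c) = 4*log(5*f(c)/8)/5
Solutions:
 -5*Integral(1/(-log(_y) - log(5) + 3*log(2)), (_y, f(c)))/4 = C1 - c


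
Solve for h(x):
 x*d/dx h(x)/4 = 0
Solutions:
 h(x) = C1


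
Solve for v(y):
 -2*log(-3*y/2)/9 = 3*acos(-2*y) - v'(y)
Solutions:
 v(y) = C1 + 2*y*log(-y)/9 + 3*y*acos(-2*y) - 2*y/9 - 2*y*log(2)/9 + 2*y*log(3)/9 + 3*sqrt(1 - 4*y^2)/2


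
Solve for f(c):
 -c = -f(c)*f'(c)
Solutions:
 f(c) = -sqrt(C1 + c^2)
 f(c) = sqrt(C1 + c^2)


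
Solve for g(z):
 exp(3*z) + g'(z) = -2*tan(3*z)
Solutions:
 g(z) = C1 - exp(3*z)/3 + 2*log(cos(3*z))/3


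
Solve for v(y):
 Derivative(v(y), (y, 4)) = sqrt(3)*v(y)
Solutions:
 v(y) = C1*exp(-3^(1/8)*y) + C2*exp(3^(1/8)*y) + C3*sin(3^(1/8)*y) + C4*cos(3^(1/8)*y)


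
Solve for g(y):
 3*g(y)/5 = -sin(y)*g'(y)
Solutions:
 g(y) = C1*(cos(y) + 1)^(3/10)/(cos(y) - 1)^(3/10)


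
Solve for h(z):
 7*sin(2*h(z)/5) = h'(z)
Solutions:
 -7*z + 5*log(cos(2*h(z)/5) - 1)/4 - 5*log(cos(2*h(z)/5) + 1)/4 = C1


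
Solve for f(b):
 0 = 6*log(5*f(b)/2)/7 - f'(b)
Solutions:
 7*Integral(1/(-log(_y) - log(5) + log(2)), (_y, f(b)))/6 = C1 - b


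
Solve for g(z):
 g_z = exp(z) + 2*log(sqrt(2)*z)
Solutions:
 g(z) = C1 + 2*z*log(z) + z*(-2 + log(2)) + exp(z)


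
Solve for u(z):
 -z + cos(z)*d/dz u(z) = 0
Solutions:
 u(z) = C1 + Integral(z/cos(z), z)


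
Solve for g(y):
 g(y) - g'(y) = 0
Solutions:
 g(y) = C1*exp(y)


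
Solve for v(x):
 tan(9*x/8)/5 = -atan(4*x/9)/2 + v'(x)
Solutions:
 v(x) = C1 + x*atan(4*x/9)/2 - 9*log(16*x^2 + 81)/16 - 8*log(cos(9*x/8))/45


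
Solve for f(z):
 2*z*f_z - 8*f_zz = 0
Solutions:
 f(z) = C1 + C2*erfi(sqrt(2)*z/4)


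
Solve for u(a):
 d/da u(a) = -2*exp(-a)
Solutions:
 u(a) = C1 + 2*exp(-a)


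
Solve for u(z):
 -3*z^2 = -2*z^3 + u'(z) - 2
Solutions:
 u(z) = C1 + z^4/2 - z^3 + 2*z


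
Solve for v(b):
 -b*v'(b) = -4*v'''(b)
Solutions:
 v(b) = C1 + Integral(C2*airyai(2^(1/3)*b/2) + C3*airybi(2^(1/3)*b/2), b)
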